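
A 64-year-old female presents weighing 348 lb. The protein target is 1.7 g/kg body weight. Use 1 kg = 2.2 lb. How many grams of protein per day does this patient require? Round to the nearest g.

Weight in kg = 348 ÷ 2.2 = 158.1818 kg.
Protein = 1.7 g/kg × 158.1818 kg = 268.9091 g/day.

269 g/day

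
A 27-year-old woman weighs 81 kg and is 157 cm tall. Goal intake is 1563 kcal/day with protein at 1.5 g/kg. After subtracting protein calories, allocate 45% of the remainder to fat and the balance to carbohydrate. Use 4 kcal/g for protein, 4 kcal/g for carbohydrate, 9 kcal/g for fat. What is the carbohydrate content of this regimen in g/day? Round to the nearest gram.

Protein = 1.5 × 81 = 121.5 g → 121.5 × 4 = 486 kcal.
Non-protein calories = 1563 − 486 = 1077 kcal.
Fat: 45% × 1077 = 484.65 kcal; carbohydrate: 592.35 kcal.
Carbohydrate: 592.35 kcal ÷ 4 kcal/g = 148.0875 g.

148 g/day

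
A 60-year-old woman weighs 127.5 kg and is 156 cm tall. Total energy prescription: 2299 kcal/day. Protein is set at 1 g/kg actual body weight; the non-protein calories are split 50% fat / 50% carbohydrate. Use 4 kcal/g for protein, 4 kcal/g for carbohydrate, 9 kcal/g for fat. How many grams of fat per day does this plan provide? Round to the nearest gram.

Protein = 1 × 127.5 = 127.5 g → 127.5 × 4 = 510 kcal.
Non-protein calories = 2299 − 510 = 1789 kcal.
Fat: 50% × 1789 = 894.5 kcal; carbohydrate: 894.5 kcal.
Fat: 894.5 kcal ÷ 9 kcal/g = 99.3889 g.

99 g/day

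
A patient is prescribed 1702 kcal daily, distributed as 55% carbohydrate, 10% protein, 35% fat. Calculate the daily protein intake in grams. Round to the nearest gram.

Protein energy = 10% × 1702 = 170.2 kcal.
At 4 kcal/g: 170.2 ÷ 4 = 42.55 g.

43 g/day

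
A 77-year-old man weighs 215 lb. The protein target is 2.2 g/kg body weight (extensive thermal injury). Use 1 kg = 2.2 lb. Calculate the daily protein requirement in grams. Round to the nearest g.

215 g/day

Weight in kg = 215 ÷ 2.2 = 97.7273 kg.
Protein = 2.2 g/kg × 97.7273 kg = 215 g/day.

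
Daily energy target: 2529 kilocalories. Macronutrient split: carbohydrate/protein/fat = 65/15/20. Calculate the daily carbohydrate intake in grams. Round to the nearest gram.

Carbohydrate energy = 65% × 2529 = 1643.85 kcal.
At 4 kcal/g: 1643.85 ÷ 4 = 410.9625 g.

411 g/day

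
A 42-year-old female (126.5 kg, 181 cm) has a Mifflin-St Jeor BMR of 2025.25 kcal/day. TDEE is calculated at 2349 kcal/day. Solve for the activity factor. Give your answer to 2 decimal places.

Activity factor = TEE ÷ BMR = 2349 ÷ 2025.25 = 1.16.

1.16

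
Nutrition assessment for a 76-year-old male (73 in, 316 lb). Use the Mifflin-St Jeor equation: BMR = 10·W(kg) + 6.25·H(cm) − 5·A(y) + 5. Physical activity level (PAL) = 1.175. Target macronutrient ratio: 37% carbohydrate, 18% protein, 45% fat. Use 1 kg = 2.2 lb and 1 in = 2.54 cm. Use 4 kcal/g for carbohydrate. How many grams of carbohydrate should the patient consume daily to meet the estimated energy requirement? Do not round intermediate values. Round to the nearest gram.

241 g/day

Convert to metric: weight = 316 ÷ 2.2 = 143.6364 kg; height = 73 × 2.54 = 185.42 cm.
Mifflin-St Jeor (male): BMR = 10(143.6364) + 6.25(185.42) − 5(76) + 5 = 1436.3636 + 1158.875 − 380 + 5 = 2220.2386 kcal/day.
TEE = 2220.2386 × 1.175 = 2608.7804 kcal/day.
Carbohydrate energy = 37% × 2608.7804 = 965.2487 kcal.
Carbohydrate = 965.2487 ÷ 4 kcal/g = 241.3122 g.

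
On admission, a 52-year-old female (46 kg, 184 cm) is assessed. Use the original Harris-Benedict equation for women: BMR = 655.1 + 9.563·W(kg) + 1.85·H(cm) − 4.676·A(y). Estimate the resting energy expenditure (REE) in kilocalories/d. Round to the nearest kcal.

Harris-Benedict: BMR = 655.1 + 9.563(46) + 1.85(184) − 4.676(52) = 1192.246 kcal/day.

1192 kilocalories/d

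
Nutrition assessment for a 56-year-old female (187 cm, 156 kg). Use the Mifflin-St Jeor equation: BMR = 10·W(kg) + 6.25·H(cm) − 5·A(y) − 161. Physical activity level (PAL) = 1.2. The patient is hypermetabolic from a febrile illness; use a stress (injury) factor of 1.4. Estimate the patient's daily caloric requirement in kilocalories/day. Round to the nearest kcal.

Mifflin-St Jeor (female): BMR = 10(156) + 6.25(187) − 5(56) − 161 = 1560 + 1168.75 − 280 − 161 = 2287.75 kcal/day.
TEE = BMR × activity factor = 2287.75 × 1.2 = 2745.3 kcal/day.
Apply stress factor: 2745.3 × 1.4 = 3843.42 kcal/day.

3843 kilocalories/day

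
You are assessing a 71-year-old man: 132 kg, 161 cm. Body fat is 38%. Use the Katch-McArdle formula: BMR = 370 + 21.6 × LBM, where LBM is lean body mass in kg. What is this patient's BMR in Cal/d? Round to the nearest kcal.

2138 Cal/d

LBM = 132 × (1 − 0.38) = 81.84 kg. Katch-McArdle: BMR = 370 + 21.6 × 81.84 = 2137.744 kcal/day.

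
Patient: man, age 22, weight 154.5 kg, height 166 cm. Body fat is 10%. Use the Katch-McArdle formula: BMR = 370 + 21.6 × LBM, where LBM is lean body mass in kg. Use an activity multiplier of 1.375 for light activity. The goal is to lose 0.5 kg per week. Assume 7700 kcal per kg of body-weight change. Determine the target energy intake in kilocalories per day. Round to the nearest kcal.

4089 kilocalories per day

LBM = 154.5 × (1 − 0.1) = 139.05 kg. Katch-McArdle: BMR = 370 + 21.6 × 139.05 = 3373.48 kcal/day.
TEE = 3373.48 × 1.375 = 4638.535 kcal/day.
Required daily deficit = 0.5 × 7700 ÷ 7 = 550 kcal/day.
Target intake = 4638.535 − 550 = 4088.535 kcal/day.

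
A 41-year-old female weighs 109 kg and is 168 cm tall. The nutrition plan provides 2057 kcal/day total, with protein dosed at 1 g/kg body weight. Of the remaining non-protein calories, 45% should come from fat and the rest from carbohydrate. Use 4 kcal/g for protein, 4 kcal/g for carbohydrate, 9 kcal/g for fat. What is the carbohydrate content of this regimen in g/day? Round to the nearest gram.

Protein = 1 × 109 = 109 g → 109 × 4 = 436 kcal.
Non-protein calories = 2057 − 436 = 1621 kcal.
Fat: 45% × 1621 = 729.45 kcal; carbohydrate: 891.55 kcal.
Carbohydrate: 891.55 kcal ÷ 4 kcal/g = 222.8875 g.

223 g/day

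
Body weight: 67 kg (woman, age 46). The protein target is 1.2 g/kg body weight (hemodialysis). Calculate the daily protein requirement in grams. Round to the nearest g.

Protein = 1.2 g/kg × 67 kg = 80.4 g/day.

80 g/day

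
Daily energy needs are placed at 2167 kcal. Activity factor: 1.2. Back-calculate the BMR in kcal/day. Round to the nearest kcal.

1806 kcal/day

BMR = TEE ÷ activity factor = 2167 ÷ 1.2 = 1805.8333 kcal/day.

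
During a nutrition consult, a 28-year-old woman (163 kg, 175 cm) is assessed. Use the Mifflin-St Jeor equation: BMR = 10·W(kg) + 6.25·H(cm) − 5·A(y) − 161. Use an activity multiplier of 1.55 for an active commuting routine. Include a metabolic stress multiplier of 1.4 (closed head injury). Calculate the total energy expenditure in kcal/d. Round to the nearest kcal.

Mifflin-St Jeor (female): BMR = 10(163) + 6.25(175) − 5(28) − 161 = 1630 + 1093.75 − 140 − 161 = 2422.75 kcal/day.
TEE = BMR × activity factor = 2422.75 × 1.55 = 3755.2625 kcal/day.
Apply stress factor: 3755.2625 × 1.4 = 5257.3675 kcal/day.

5257 kcal/d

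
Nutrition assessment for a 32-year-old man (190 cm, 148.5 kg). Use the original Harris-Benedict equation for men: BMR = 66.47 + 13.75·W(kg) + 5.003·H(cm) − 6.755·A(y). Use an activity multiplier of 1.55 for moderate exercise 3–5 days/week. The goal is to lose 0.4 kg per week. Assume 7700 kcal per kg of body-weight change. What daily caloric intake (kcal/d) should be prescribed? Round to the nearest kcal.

3966 kcal/d

Harris-Benedict: BMR = 66.47 + 13.75(148.5) + 5.003(190) − 6.755(32) = 2842.755 kcal/day.
TEE = 2842.755 × 1.55 = 4406.2703 kcal/day.
Required daily deficit = 0.4 × 7700 ÷ 7 = 440 kcal/day.
Target intake = 4406.2703 − 440 = 3966.2703 kcal/day.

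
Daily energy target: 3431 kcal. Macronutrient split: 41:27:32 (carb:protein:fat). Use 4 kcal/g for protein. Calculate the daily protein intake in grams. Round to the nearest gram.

Protein energy = 27% × 3431 = 926.37 kcal.
At 4 kcal/g: 926.37 ÷ 4 = 231.5925 g.

232 g/day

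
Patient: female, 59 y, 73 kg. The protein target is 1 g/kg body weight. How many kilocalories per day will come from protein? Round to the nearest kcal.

292 kcal/day

Protein = 1 g/kg × 73 kg = 73 g/day.
Protein energy = 73 g × 4 kcal/g = 292 kcal/day.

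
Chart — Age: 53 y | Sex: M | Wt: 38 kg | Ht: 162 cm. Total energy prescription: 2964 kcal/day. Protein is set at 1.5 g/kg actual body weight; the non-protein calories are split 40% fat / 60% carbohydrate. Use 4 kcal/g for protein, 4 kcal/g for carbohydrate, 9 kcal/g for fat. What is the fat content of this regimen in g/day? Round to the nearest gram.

Protein = 1.5 × 38 = 57 g → 57 × 4 = 228 kcal.
Non-protein calories = 2964 − 228 = 2736 kcal.
Fat: 40% × 2736 = 1094.4 kcal; carbohydrate: 1641.6 kcal.
Fat: 1094.4 kcal ÷ 9 kcal/g = 121.6 g.

122 g/day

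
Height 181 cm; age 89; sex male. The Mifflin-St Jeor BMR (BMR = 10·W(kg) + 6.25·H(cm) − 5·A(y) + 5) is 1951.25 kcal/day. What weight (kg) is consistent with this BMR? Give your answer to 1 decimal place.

1951.25 = 10·W + 6.25(181) − 5(89) + 5
10·W = 1951.25 − 691.25 = 1260, so W = 126 kg.

126.0 kg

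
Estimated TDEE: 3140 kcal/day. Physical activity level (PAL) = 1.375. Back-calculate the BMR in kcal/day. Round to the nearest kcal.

BMR = TEE ÷ activity factor = 3140 ÷ 1.375 = 2283.6364 kcal/day.

2284 kcal/day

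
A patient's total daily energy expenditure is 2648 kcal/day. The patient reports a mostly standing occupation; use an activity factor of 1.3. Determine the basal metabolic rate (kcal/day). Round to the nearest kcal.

2037 kcal/day

BMR = TEE ÷ activity factor = 2648 ÷ 1.3 = 2036.9231 kcal/day.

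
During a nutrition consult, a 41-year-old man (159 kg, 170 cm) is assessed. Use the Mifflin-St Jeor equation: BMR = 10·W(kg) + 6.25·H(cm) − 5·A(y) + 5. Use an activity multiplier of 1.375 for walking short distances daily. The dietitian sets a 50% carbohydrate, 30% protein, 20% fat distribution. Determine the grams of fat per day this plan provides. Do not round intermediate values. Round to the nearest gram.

75 g/day

Mifflin-St Jeor (male): BMR = 10(159) + 6.25(170) − 5(41) + 5 = 1590 + 1062.5 − 205 + 5 = 2452.5 kcal/day.
TEE = 2452.5 × 1.375 = 3372.1875 kcal/day.
Fat energy = 20% × 3372.1875 = 674.4375 kcal.
Fat = 674.4375 ÷ 9 kcal/g = 74.9375 g.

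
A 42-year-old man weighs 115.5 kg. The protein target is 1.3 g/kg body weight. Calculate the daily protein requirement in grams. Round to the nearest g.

150 g/day

Protein = 1.3 g/kg × 115.5 kg = 150.15 g/day.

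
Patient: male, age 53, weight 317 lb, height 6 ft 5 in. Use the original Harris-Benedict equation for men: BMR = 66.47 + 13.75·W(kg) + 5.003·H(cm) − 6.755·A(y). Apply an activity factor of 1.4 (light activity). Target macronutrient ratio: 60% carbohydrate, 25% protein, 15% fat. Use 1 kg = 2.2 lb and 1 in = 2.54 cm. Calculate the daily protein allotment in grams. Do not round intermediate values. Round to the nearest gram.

233 g/day

Convert to metric: weight = 317 ÷ 2.2 = 144.0909 kg; height = (6×12 + 5) × 2.54 = 77 × 2.54 = 195.58 cm.
Harris-Benedict: BMR = 66.47 + 13.75(144.0909) + 5.003(195.58) − 6.755(53) = 2668.1917 kcal/day.
TEE = 2668.1917 × 1.4 = 3735.4684 kcal/day.
Protein energy = 25% × 3735.4684 = 933.8671 kcal.
Protein = 933.8671 ÷ 4 kcal/g = 233.4668 g.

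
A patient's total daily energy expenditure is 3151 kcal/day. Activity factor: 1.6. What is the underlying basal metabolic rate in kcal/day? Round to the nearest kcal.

BMR = TEE ÷ activity factor = 3151 ÷ 1.6 = 1969.375 kcal/day.

1969 kcal/day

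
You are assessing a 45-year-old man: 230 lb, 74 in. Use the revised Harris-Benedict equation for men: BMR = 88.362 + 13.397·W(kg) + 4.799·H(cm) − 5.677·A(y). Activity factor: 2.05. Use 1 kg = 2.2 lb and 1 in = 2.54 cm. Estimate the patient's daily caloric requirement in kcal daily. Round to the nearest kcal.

Convert to metric: weight = 230 ÷ 2.2 = 104.5455 kg; height = 74 × 2.54 = 187.96 cm.
Harris-Benedict: BMR = 88.362 + 13.397(104.5455) + 4.799(187.96) − 5.677(45) = 2135.5125 kcal/day.
TEE = BMR × activity factor = 2135.5125 × 2.05 = 4377.8006 kcal/day.

4378 kcal daily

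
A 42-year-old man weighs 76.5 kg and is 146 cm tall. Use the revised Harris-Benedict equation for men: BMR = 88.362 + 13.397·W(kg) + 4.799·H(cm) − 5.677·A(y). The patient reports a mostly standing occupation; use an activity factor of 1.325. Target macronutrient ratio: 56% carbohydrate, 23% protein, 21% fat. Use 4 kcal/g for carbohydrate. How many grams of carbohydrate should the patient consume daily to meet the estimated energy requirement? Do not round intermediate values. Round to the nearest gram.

Harris-Benedict: BMR = 88.362 + 13.397(76.5) + 4.799(146) − 5.677(42) = 1575.4525 kcal/day.
TEE = 1575.4525 × 1.325 = 2087.4746 kcal/day.
Carbohydrate energy = 56% × 2087.4746 = 1168.9858 kcal.
Carbohydrate = 1168.9858 ÷ 4 kcal/g = 292.2464 g.

292 g/day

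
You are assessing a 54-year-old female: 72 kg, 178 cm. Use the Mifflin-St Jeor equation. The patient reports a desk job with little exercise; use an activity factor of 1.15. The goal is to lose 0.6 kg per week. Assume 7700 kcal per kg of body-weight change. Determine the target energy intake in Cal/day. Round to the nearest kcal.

Mifflin-St Jeor (female): BMR = 10(72) + 6.25(178) − 5(54) − 161 = 720 + 1112.5 − 270 − 161 = 1401.5 kcal/day.
TEE = 1401.5 × 1.15 = 1611.725 kcal/day.
Required daily deficit = 0.6 × 7700 ÷ 7 = 660 kcal/day.
Target intake = 1611.725 − 660 = 951.725 kcal/day.

952 Cal/day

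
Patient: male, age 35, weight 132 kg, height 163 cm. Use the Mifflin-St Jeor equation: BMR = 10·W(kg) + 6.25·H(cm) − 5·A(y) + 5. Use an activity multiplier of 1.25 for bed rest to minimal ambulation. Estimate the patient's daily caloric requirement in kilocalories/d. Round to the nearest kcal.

2711 kilocalories/d

Mifflin-St Jeor (male): BMR = 10(132) + 6.25(163) − 5(35) + 5 = 1320 + 1018.75 − 175 + 5 = 2168.75 kcal/day.
TEE = BMR × activity factor = 2168.75 × 1.25 = 2710.9375 kcal/day.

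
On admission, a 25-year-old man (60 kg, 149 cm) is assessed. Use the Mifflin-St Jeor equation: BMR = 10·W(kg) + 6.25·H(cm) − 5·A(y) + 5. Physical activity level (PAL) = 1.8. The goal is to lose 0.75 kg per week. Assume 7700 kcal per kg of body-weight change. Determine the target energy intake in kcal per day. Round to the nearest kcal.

1715 kcal per day

Mifflin-St Jeor (male): BMR = 10(60) + 6.25(149) − 5(25) + 5 = 600 + 931.25 − 125 + 5 = 1411.25 kcal/day.
TEE = 1411.25 × 1.8 = 2540.25 kcal/day.
Required daily deficit = 0.75 × 7700 ÷ 7 = 825 kcal/day.
Target intake = 2540.25 − 825 = 1715.25 kcal/day.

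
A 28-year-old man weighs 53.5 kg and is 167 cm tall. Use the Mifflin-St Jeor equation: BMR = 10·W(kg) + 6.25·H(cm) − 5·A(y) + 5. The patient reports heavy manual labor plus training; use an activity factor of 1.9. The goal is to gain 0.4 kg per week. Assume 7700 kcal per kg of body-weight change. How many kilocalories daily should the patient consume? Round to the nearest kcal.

3183 kilocalories daily

Mifflin-St Jeor (male): BMR = 10(53.5) + 6.25(167) − 5(28) + 5 = 535 + 1043.75 − 140 + 5 = 1443.75 kcal/day.
TEE = 1443.75 × 1.9 = 2743.125 kcal/day.
Required daily surplus = 0.4 × 7700 ÷ 7 = 440 kcal/day.
Target intake = 2743.125 + 440 = 3183.125 kcal/day.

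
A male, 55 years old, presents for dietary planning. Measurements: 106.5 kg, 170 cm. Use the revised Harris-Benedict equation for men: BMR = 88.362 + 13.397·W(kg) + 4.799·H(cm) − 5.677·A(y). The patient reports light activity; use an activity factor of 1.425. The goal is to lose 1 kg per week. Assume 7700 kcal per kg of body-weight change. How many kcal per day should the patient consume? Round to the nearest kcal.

1777 kcal per day

Harris-Benedict: BMR = 88.362 + 13.397(106.5) + 4.799(170) − 5.677(55) = 2018.7375 kcal/day.
TEE = 2018.7375 × 1.425 = 2876.7009 kcal/day.
Required daily deficit = 1 × 7700 ÷ 7 = 1100 kcal/day.
Target intake = 2876.7009 − 1100 = 1776.7009 kcal/day.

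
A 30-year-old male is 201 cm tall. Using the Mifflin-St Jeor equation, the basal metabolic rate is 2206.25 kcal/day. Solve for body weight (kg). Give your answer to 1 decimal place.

2206.25 = 10·W + 6.25(201) − 5(30) + 5
10·W = 2206.25 − 1111.25 = 1095, so W = 109.5 kg.

109.5 kg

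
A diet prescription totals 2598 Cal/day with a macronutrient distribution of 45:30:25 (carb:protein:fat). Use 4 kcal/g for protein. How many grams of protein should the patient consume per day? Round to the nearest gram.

195 g/day

Protein energy = 30% × 2598 = 779.4 kcal.
At 4 kcal/g: 779.4 ÷ 4 = 194.85 g.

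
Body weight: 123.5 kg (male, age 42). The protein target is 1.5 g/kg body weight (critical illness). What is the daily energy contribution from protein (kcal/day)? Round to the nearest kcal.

741 kcal/day

Protein = 1.5 g/kg × 123.5 kg = 185.25 g/day.
Protein energy = 185.25 g × 4 kcal/g = 741 kcal/day.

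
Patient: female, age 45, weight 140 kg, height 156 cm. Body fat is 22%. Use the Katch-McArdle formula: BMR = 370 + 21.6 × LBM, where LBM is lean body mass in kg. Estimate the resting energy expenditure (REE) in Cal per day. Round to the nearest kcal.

LBM = 140 × (1 − 0.22) = 109.2 kg. Katch-McArdle: BMR = 370 + 21.6 × 109.2 = 2728.72 kcal/day.

2729 Cal per day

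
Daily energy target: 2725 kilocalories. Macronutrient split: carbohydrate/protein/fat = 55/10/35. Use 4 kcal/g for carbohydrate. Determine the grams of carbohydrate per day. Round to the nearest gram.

375 g/day

Carbohydrate energy = 55% × 2725 = 1498.75 kcal.
At 4 kcal/g: 1498.75 ÷ 4 = 374.6875 g.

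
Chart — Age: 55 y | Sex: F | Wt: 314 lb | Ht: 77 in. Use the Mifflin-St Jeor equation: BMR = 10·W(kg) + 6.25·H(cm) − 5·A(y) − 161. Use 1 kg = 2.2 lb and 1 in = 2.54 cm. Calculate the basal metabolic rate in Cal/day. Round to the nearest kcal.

2214 Cal/day

Convert to metric: weight = 314 ÷ 2.2 = 142.7273 kg; height = 77 × 2.54 = 195.58 cm.
Mifflin-St Jeor (female): BMR = 10(142.7273) + 6.25(195.58) − 5(55) − 161 = 1427.2727 + 1222.375 − 275 − 161 = 2213.6477 kcal/day.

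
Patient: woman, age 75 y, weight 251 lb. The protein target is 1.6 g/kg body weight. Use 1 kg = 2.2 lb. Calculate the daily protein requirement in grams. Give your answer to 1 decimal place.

Weight in kg = 251 ÷ 2.2 = 114.0909 kg.
Protein = 1.6 g/kg × 114.0909 kg = 182.5455 g/day.

182.5 g/day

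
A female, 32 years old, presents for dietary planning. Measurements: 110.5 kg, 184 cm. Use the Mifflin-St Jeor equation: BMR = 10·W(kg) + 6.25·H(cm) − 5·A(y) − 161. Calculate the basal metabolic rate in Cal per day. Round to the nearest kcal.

1934 Cal per day

Mifflin-St Jeor (female): BMR = 10(110.5) + 6.25(184) − 5(32) − 161 = 1105 + 1150 − 160 − 161 = 1934 kcal/day.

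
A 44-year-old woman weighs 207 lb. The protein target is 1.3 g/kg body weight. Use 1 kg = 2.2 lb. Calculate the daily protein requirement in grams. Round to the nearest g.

Weight in kg = 207 ÷ 2.2 = 94.0909 kg.
Protein = 1.3 g/kg × 94.0909 kg = 122.3182 g/day.

122 g/day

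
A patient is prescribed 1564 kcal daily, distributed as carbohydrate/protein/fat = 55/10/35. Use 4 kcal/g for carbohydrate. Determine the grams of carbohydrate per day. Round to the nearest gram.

Carbohydrate energy = 55% × 1564 = 860.2 kcal.
At 4 kcal/g: 860.2 ÷ 4 = 215.05 g.

215 g/day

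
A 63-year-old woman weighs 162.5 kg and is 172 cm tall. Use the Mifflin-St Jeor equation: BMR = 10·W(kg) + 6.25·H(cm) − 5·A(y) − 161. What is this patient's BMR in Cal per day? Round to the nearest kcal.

Mifflin-St Jeor (female): BMR = 10(162.5) + 6.25(172) − 5(63) − 161 = 1625 + 1075 − 315 − 161 = 2224 kcal/day.

2224 Cal per day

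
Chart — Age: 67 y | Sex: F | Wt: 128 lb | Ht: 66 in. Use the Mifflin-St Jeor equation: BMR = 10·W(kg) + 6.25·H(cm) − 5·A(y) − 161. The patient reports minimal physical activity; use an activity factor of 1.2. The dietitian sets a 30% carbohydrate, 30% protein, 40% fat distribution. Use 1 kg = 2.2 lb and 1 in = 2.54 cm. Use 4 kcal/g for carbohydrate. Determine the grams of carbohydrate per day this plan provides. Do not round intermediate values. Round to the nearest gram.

Convert to metric: weight = 128 ÷ 2.2 = 58.1818 kg; height = 66 × 2.54 = 167.64 cm.
Mifflin-St Jeor (female): BMR = 10(58.1818) + 6.25(167.64) − 5(67) − 161 = 581.8182 + 1047.75 − 335 − 161 = 1133.5682 kcal/day.
TEE = 1133.5682 × 1.2 = 1360.2818 kcal/day.
Carbohydrate energy = 30% × 1360.2818 = 408.0845 kcal.
Carbohydrate = 408.0845 ÷ 4 kcal/g = 102.0211 g.

102 g/day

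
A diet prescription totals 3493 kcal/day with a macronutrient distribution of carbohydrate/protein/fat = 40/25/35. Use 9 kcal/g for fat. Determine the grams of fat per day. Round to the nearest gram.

136 g/day

Fat energy = 35% × 3493 = 1222.55 kcal.
At 9 kcal/g: 1222.55 ÷ 9 = 135.8389 g.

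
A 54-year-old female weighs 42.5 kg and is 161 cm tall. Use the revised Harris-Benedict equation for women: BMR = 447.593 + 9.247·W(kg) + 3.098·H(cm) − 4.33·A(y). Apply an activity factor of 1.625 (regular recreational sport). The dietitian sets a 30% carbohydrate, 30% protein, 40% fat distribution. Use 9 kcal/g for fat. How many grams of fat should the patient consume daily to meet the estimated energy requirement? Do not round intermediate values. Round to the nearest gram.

Harris-Benedict: BMR = 447.593 + 9.247(42.5) + 3.098(161) − 4.33(54) = 1105.5485 kcal/day.
TEE = 1105.5485 × 1.625 = 1796.5163 kcal/day.
Fat energy = 40% × 1796.5163 = 718.6065 kcal.
Fat = 718.6065 ÷ 9 kcal/g = 79.8452 g.

80 g/day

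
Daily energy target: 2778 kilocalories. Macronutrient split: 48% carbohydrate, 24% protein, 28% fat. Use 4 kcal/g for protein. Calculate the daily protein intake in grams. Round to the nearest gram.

167 g/day

Protein energy = 24% × 2778 = 666.72 kcal.
At 4 kcal/g: 666.72 ÷ 4 = 166.68 g.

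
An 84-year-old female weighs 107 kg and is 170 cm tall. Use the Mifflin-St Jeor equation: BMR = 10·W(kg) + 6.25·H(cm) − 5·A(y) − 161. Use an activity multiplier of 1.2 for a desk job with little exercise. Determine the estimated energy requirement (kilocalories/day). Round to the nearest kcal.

1862 kilocalories/day

Mifflin-St Jeor (female): BMR = 10(107) + 6.25(170) − 5(84) − 161 = 1070 + 1062.5 − 420 − 161 = 1551.5 kcal/day.
TEE = BMR × activity factor = 1551.5 × 1.2 = 1861.8 kcal/day.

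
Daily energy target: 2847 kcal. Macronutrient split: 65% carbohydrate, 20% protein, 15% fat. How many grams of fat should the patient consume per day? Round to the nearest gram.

Fat energy = 15% × 2847 = 427.05 kcal.
At 9 kcal/g: 427.05 ÷ 9 = 47.45 g.

47 g/day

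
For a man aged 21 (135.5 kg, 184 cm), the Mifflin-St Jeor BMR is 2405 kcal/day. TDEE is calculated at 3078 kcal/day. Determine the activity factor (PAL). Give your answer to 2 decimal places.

Activity factor = TEE ÷ BMR = 3078 ÷ 2405 = 1.28.

1.28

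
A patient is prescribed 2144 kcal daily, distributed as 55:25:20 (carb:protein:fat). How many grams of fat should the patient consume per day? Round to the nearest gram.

Fat energy = 20% × 2144 = 428.8 kcal.
At 9 kcal/g: 428.8 ÷ 9 = 47.6444 g.

48 g/day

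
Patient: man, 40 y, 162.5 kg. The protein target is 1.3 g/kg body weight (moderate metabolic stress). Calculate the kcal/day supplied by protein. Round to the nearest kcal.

845 kcal/day

Protein = 1.3 g/kg × 162.5 kg = 211.25 g/day.
Protein energy = 211.25 g × 4 kcal/g = 845 kcal/day.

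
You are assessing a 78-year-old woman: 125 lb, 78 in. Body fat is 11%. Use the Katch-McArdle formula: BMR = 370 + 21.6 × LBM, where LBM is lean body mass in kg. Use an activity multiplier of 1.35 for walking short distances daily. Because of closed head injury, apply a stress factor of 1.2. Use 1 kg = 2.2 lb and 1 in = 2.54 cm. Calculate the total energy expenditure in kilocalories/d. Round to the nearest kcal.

2369 kilocalories/d

Convert to metric: weight = 125 ÷ 2.2 = 56.8182 kg; height = 78 × 2.54 = 198.12 cm.
LBM = 56.8182 × (1 − 0.11) = 50.5682 kg. Katch-McArdle: BMR = 370 + 21.6 × 50.5682 = 1462.2727 kcal/day.
TEE = BMR × activity factor = 1462.2727 × 1.35 = 1974.0682 kcal/day.
Apply stress factor: 1974.0682 × 1.2 = 2368.8818 kcal/day.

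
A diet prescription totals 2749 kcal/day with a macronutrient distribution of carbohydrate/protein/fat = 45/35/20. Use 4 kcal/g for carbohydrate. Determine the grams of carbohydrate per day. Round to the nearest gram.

Carbohydrate energy = 45% × 2749 = 1237.05 kcal.
At 4 kcal/g: 1237.05 ÷ 4 = 309.2625 g.

309 g/day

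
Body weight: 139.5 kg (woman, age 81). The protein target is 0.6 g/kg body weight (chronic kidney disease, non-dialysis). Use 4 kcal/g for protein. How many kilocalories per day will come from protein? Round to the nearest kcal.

335 kcal/day

Protein = 0.6 g/kg × 139.5 kg = 83.7 g/day.
Protein energy = 83.7 g × 4 kcal/g = 334.8 kcal/day.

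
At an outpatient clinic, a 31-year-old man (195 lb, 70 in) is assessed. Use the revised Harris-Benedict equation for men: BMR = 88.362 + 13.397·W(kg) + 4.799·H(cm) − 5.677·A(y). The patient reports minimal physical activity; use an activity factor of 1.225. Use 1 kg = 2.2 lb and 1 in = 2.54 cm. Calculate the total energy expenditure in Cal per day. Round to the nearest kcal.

2393 Cal per day

Convert to metric: weight = 195 ÷ 2.2 = 88.6364 kg; height = 70 × 2.54 = 177.8 cm.
Harris-Benedict: BMR = 88.362 + 13.397(88.6364) + 4.799(177.8) − 5.677(31) = 1953.0986 kcal/day.
TEE = BMR × activity factor = 1953.0986 × 1.225 = 2392.5457 kcal/day.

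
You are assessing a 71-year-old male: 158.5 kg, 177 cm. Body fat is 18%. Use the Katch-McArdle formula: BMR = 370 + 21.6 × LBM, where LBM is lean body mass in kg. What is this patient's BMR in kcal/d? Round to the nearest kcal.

LBM = 158.5 × (1 − 0.18) = 129.97 kg. Katch-McArdle: BMR = 370 + 21.6 × 129.97 = 3177.352 kcal/day.

3177 kcal/d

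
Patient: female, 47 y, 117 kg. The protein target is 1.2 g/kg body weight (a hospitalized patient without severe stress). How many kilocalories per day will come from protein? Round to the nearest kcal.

Protein = 1.2 g/kg × 117 kg = 140.4 g/day.
Protein energy = 140.4 g × 4 kcal/g = 561.6 kcal/day.

562 kcal/day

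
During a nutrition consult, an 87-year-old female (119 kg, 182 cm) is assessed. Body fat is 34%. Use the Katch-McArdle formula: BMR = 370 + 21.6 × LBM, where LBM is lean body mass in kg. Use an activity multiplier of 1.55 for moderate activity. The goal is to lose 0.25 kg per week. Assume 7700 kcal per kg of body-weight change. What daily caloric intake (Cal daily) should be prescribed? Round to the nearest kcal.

LBM = 119 × (1 − 0.34) = 78.54 kg. Katch-McArdle: BMR = 370 + 21.6 × 78.54 = 2066.464 kcal/day.
TEE = 2066.464 × 1.55 = 3203.0192 kcal/day.
Required daily deficit = 0.25 × 7700 ÷ 7 = 275 kcal/day.
Target intake = 3203.0192 − 275 = 2928.0192 kcal/day.

2928 Cal daily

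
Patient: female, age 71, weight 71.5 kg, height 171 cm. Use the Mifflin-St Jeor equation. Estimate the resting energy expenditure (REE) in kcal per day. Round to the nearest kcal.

1268 kcal per day

Mifflin-St Jeor (female): BMR = 10(71.5) + 6.25(171) − 5(71) − 161 = 715 + 1068.75 − 355 − 161 = 1267.75 kcal/day.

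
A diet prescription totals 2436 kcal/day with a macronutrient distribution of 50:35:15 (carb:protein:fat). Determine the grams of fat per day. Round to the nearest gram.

Fat energy = 15% × 2436 = 365.4 kcal.
At 9 kcal/g: 365.4 ÷ 9 = 40.6 g.

41 g/day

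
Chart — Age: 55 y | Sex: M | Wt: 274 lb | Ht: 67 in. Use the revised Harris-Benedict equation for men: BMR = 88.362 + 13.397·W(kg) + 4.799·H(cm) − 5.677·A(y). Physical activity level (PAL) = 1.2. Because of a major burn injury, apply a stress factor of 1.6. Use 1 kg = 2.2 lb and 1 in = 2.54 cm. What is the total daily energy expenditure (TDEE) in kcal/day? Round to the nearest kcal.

4342 kcal/day

Convert to metric: weight = 274 ÷ 2.2 = 124.5455 kg; height = 67 × 2.54 = 170.18 cm.
Harris-Benedict: BMR = 88.362 + 13.397(124.5455) + 4.799(170.18) − 5.677(55) = 2261.3563 kcal/day.
TEE = BMR × activity factor = 2261.3563 × 1.2 = 2713.6275 kcal/day.
Apply stress factor: 2713.6275 × 1.6 = 4341.804 kcal/day.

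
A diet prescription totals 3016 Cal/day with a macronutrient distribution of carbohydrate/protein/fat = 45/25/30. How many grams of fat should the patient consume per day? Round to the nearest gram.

101 g/day

Fat energy = 30% × 3016 = 904.8 kcal.
At 9 kcal/g: 904.8 ÷ 9 = 100.5333 g.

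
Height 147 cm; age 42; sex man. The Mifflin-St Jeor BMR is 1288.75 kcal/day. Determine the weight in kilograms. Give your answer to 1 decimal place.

1288.75 = 10·W + 6.25(147) − 5(42) + 5
10·W = 1288.75 − 713.75 = 575, so W = 57.5 kg.

57.5 kg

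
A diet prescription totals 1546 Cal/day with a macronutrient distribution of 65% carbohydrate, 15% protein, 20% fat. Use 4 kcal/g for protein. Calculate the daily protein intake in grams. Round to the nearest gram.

58 g/day

Protein energy = 15% × 1546 = 231.9 kcal.
At 4 kcal/g: 231.9 ÷ 4 = 57.975 g.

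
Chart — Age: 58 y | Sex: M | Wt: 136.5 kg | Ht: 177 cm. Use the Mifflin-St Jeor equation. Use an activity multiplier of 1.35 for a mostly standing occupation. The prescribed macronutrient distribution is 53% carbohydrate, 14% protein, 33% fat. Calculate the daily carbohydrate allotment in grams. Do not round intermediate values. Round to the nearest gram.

Mifflin-St Jeor (male): BMR = 10(136.5) + 6.25(177) − 5(58) + 5 = 1365 + 1106.25 − 290 + 5 = 2186.25 kcal/day.
TEE = 2186.25 × 1.35 = 2951.4375 kcal/day.
Carbohydrate energy = 53% × 2951.4375 = 1564.2619 kcal.
Carbohydrate = 1564.2619 ÷ 4 kcal/g = 391.0655 g.

391 g/day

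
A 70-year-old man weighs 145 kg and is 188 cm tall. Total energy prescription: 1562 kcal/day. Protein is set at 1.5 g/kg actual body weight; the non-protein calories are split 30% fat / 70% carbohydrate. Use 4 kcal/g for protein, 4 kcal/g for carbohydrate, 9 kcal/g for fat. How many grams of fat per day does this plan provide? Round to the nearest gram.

23 g/day

Protein = 1.5 × 145 = 217.5 g → 217.5 × 4 = 870 kcal.
Non-protein calories = 1562 − 870 = 692 kcal.
Fat: 30% × 692 = 207.6 kcal; carbohydrate: 484.4 kcal.
Fat: 207.6 kcal ÷ 9 kcal/g = 23.0667 g.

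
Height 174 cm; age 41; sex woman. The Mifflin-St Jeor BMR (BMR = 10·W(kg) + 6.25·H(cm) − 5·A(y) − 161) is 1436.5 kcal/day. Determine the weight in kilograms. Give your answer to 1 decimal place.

1436.5 = 10·W + 6.25(174) − 5(41) − 161
10·W = 1436.5 − 721.5 = 715, so W = 71.5 kg.

71.5 kg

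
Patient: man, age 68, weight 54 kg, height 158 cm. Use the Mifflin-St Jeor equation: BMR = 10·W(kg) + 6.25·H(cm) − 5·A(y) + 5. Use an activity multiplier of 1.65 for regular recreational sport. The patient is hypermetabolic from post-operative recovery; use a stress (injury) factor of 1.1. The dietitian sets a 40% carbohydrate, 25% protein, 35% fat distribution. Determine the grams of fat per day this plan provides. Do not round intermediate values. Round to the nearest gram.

84 g/day

Mifflin-St Jeor (male): BMR = 10(54) + 6.25(158) − 5(68) + 5 = 540 + 987.5 − 340 + 5 = 1192.5 kcal/day.
TEE = 1192.5 × 1.65 = 1967.625 kcal/day.
With stress factor 1.1: 1967.625 × 1.1 = 2164.3875 kcal/day.
Fat energy = 35% × 2164.3875 = 757.5356 kcal.
Fat = 757.5356 ÷ 9 kcal/g = 84.1706 g.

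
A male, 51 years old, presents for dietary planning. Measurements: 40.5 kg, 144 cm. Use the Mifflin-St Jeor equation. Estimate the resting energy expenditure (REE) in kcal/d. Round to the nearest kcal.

1055 kcal/d

Mifflin-St Jeor (male): BMR = 10(40.5) + 6.25(144) − 5(51) + 5 = 405 + 900 − 255 + 5 = 1055 kcal/day.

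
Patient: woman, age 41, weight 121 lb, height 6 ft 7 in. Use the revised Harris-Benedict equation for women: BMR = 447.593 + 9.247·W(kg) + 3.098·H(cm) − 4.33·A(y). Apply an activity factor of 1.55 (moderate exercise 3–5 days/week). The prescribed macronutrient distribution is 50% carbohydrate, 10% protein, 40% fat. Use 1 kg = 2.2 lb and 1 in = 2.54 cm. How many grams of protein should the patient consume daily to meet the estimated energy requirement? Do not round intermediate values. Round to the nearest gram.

Convert to metric: weight = 121 ÷ 2.2 = 55 kg; height = (6×12 + 7) × 2.54 = 79 × 2.54 = 200.66 cm.
Harris-Benedict: BMR = 447.593 + 9.247(55) + 3.098(200.66) − 4.33(41) = 1400.2927 kcal/day.
TEE = 1400.2927 × 1.55 = 2170.4537 kcal/day.
Protein energy = 10% × 2170.4537 = 217.0454 kcal.
Protein = 217.0454 ÷ 4 kcal/g = 54.2613 g.

54 g/day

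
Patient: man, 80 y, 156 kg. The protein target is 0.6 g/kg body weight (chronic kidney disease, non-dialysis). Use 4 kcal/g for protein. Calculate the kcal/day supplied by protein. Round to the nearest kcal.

Protein = 0.6 g/kg × 156 kg = 93.6 g/day.
Protein energy = 93.6 g × 4 kcal/g = 374.4 kcal/day.

374 kcal/day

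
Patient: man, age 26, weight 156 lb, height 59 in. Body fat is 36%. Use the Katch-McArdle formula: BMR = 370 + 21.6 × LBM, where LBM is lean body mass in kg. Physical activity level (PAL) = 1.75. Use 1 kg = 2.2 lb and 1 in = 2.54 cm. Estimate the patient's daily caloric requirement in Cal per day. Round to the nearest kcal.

Convert to metric: weight = 156 ÷ 2.2 = 70.9091 kg; height = 59 × 2.54 = 149.86 cm.
LBM = 70.9091 × (1 − 0.36) = 45.3818 kg. Katch-McArdle: BMR = 370 + 21.6 × 45.3818 = 1350.2473 kcal/day.
TEE = BMR × activity factor = 1350.2473 × 1.75 = 2362.9327 kcal/day.

2363 Cal per day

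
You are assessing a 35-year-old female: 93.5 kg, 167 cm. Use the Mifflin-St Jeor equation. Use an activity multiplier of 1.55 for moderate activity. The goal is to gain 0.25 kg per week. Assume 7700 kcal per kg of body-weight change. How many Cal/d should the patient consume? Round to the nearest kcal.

Mifflin-St Jeor (female): BMR = 10(93.5) + 6.25(167) − 5(35) − 161 = 935 + 1043.75 − 175 − 161 = 1642.75 kcal/day.
TEE = 1642.75 × 1.55 = 2546.2625 kcal/day.
Required daily surplus = 0.25 × 7700 ÷ 7 = 275 kcal/day.
Target intake = 2546.2625 + 275 = 2821.2625 kcal/day.

2821 Cal/d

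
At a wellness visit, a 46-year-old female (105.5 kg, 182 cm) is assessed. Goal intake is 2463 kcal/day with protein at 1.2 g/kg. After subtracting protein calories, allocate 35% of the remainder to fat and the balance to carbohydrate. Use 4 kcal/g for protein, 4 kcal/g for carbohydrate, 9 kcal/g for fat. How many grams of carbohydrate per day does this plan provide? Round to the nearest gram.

Protein = 1.2 × 105.5 = 126.6 g → 126.6 × 4 = 506.4 kcal.
Non-protein calories = 2463 − 506.4 = 1956.6 kcal.
Fat: 35% × 1956.6 = 684.81 kcal; carbohydrate: 1271.79 kcal.
Carbohydrate: 1271.79 kcal ÷ 4 kcal/g = 317.9475 g.

318 g/day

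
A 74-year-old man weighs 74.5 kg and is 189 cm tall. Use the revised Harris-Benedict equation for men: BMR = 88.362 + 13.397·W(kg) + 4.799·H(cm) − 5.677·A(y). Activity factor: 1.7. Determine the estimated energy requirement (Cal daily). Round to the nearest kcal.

Harris-Benedict: BMR = 88.362 + 13.397(74.5) + 4.799(189) − 5.677(74) = 1573.3515 kcal/day.
TEE = BMR × activity factor = 1573.3515 × 1.7 = 2674.6976 kcal/day.

2675 Cal daily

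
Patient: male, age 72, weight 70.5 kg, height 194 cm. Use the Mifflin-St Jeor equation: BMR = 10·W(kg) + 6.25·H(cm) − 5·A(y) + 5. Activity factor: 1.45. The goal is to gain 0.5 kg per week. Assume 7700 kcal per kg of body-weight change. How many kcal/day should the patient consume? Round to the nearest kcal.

Mifflin-St Jeor (male): BMR = 10(70.5) + 6.25(194) − 5(72) + 5 = 705 + 1212.5 − 360 + 5 = 1562.5 kcal/day.
TEE = 1562.5 × 1.45 = 2265.625 kcal/day.
Required daily surplus = 0.5 × 7700 ÷ 7 = 550 kcal/day.
Target intake = 2265.625 + 550 = 2815.625 kcal/day.

2816 kcal/day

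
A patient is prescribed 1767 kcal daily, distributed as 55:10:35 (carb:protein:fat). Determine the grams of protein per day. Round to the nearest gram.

44 g/day

Protein energy = 10% × 1767 = 176.7 kcal.
At 4 kcal/g: 176.7 ÷ 4 = 44.175 g.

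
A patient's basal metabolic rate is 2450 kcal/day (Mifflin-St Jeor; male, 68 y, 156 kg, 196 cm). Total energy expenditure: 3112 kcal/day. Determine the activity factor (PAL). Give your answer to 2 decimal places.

1.27

Activity factor = TEE ÷ BMR = 3112 ÷ 2450 = 1.27.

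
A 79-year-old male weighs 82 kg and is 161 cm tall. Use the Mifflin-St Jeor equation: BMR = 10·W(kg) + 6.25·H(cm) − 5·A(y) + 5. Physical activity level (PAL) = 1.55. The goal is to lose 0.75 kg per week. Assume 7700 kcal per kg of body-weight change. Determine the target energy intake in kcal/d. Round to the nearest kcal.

Mifflin-St Jeor (male): BMR = 10(82) + 6.25(161) − 5(79) + 5 = 820 + 1006.25 − 395 + 5 = 1436.25 kcal/day.
TEE = 1436.25 × 1.55 = 2226.1875 kcal/day.
Required daily deficit = 0.75 × 7700 ÷ 7 = 825 kcal/day.
Target intake = 2226.1875 − 825 = 1401.1875 kcal/day.

1401 kcal/d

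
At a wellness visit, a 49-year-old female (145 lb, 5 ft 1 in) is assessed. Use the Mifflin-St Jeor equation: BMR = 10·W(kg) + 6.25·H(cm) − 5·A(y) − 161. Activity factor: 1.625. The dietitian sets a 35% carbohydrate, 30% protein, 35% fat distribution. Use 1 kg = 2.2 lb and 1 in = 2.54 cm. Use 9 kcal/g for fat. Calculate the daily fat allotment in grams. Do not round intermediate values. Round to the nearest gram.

Convert to metric: weight = 145 ÷ 2.2 = 65.9091 kg; height = (5×12 + 1) × 2.54 = 61 × 2.54 = 154.94 cm.
Mifflin-St Jeor (female): BMR = 10(65.9091) + 6.25(154.94) − 5(49) − 161 = 659.0909 + 968.375 − 245 − 161 = 1221.4659 kcal/day.
TEE = 1221.4659 × 1.625 = 1984.8821 kcal/day.
Fat energy = 35% × 1984.8821 = 694.7087 kcal.
Fat = 694.7087 ÷ 9 kcal/g = 77.1899 g.

77 g/day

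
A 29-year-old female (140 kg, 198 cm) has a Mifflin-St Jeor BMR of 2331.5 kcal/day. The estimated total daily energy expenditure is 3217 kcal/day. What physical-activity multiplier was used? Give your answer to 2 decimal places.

1.38

Activity factor = TEE ÷ BMR = 3217 ÷ 2331.5 = 1.38.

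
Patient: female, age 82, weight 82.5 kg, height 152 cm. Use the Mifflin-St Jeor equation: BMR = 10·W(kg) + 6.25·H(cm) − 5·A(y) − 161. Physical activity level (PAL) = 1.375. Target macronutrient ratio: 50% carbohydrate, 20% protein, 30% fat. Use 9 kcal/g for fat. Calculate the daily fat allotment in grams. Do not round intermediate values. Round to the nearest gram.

Mifflin-St Jeor (female): BMR = 10(82.5) + 6.25(152) − 5(82) − 161 = 825 + 950 − 410 − 161 = 1204 kcal/day.
TEE = 1204 × 1.375 = 1655.5 kcal/day.
Fat energy = 30% × 1655.5 = 496.65 kcal.
Fat = 496.65 ÷ 9 kcal/g = 55.1833 g.

55 g/day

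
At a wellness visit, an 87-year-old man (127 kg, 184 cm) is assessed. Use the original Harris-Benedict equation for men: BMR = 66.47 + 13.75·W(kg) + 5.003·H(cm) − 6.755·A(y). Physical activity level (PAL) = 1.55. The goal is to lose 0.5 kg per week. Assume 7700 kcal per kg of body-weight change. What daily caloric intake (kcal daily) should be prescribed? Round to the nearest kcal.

2776 kcal daily

Harris-Benedict: BMR = 66.47 + 13.75(127) + 5.003(184) − 6.755(87) = 2145.587 kcal/day.
TEE = 2145.587 × 1.55 = 3325.6599 kcal/day.
Required daily deficit = 0.5 × 7700 ÷ 7 = 550 kcal/day.
Target intake = 3325.6599 − 550 = 2775.6599 kcal/day.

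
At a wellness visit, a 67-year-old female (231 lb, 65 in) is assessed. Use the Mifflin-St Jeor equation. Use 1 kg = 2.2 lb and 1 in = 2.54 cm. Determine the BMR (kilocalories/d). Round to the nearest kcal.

Convert to metric: weight = 231 ÷ 2.2 = 105 kg; height = 65 × 2.54 = 165.1 cm.
Mifflin-St Jeor (female): BMR = 10(105) + 6.25(165.1) − 5(67) − 161 = 1050 + 1031.875 − 335 − 161 = 1585.875 kcal/day.

1586 kilocalories/d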